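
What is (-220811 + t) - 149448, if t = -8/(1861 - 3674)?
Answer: -671279559/1813 ≈ -3.7026e+5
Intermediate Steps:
t = 8/1813 (t = -8/(-1813) = -8*(-1/1813) = 8/1813 ≈ 0.0044126)
(-220811 + t) - 149448 = (-220811 + 8/1813) - 149448 = -400330335/1813 - 149448 = -671279559/1813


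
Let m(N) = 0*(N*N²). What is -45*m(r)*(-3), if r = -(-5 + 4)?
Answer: 0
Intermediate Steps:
r = 1 (r = -1*(-1) = 1)
m(N) = 0 (m(N) = 0*N³ = 0)
-45*m(r)*(-3) = -45*0*(-3) = 0*(-3) = 0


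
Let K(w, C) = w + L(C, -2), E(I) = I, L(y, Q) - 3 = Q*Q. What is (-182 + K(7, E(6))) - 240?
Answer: -408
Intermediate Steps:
L(y, Q) = 3 + Q² (L(y, Q) = 3 + Q*Q = 3 + Q²)
K(w, C) = 7 + w (K(w, C) = w + (3 + (-2)²) = w + (3 + 4) = w + 7 = 7 + w)
(-182 + K(7, E(6))) - 240 = (-182 + (7 + 7)) - 240 = (-182 + 14) - 240 = -168 - 240 = -408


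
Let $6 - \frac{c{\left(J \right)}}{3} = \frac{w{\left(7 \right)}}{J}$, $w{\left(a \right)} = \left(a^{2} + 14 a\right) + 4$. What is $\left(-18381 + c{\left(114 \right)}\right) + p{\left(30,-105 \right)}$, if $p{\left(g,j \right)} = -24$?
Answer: $- \frac{698857}{38} \approx -18391.0$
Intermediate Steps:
$w{\left(a \right)} = 4 + a^{2} + 14 a$
$c{\left(J \right)} = 18 - \frac{453}{J}$ ($c{\left(J \right)} = 18 - 3 \frac{4 + 7^{2} + 14 \cdot 7}{J} = 18 - 3 \frac{4 + 49 + 98}{J} = 18 - 3 \frac{151}{J} = 18 - \frac{453}{J}$)
$\left(-18381 + c{\left(114 \right)}\right) + p{\left(30,-105 \right)} = \left(-18381 + \left(18 - \frac{453}{114}\right)\right) - 24 = \left(-18381 + \left(18 - \frac{151}{38}\right)\right) - 24 = \left(-18381 + \frac{533}{38}\right) - 24 = - \frac{697945}{38} - 24 = - \frac{698857}{38}$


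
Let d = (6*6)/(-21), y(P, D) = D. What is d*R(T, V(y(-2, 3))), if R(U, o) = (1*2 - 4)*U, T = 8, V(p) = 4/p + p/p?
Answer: 192/7 ≈ 27.429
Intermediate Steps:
V(p) = 1 + 4/p (V(p) = 4/p + 1 = 1 + 4/p)
d = -12/7 (d = 36*(-1/21) = -12/7 ≈ -1.7143)
R(U, o) = -2*U (R(U, o) = (2 - 4)*U = -2*U)
d*R(T, V(y(-2, 3))) = -(-24)*8/7 = -12/7*(-16) = 192/7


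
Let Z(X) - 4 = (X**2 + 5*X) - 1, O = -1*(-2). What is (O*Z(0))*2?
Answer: 12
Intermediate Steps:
O = 2
Z(X) = 3 + X**2 + 5*X (Z(X) = 4 + ((X**2 + 5*X) - 1) = 4 + (-1 + X**2 + 5*X) = 3 + X**2 + 5*X)
(O*Z(0))*2 = (2*(3 + 0**2 + 5*0))*2 = (2*(3 + 0 + 0))*2 = (2*3)*2 = 6*2 = 12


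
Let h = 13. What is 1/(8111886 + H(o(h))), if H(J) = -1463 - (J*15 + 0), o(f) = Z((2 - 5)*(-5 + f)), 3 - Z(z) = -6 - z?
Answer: 1/8110648 ≈ 1.2329e-7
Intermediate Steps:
Z(z) = 9 + z (Z(z) = 3 - (-6 - z) = 3 + (6 + z) = 9 + z)
o(f) = 24 - 3*f (o(f) = 9 + (2 - 5)*(-5 + f) = 9 - 3*(-5 + f) = 9 + (15 - 3*f) = 24 - 3*f)
H(J) = -1463 - 15*J (H(J) = -1463 - (15*J + 0) = -1463 - 15*J)
1/(8111886 + H(o(h))) = 1/(8111886 + (-1463 - 15*(24 - 3*13))) = 1/(8111886 + (-1463 - 15*(24 - 39))) = 1/(8111886 + (-1463 - 15*(-15))) = 1/(8111886 + (-1463 + 225)) = 1/(8111886 - 1238) = 1/8110648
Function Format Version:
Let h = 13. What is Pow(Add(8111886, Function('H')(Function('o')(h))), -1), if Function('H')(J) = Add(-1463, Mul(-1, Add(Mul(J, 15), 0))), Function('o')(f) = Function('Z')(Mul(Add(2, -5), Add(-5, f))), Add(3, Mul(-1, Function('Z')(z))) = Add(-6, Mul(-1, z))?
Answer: Rational(1, 8110648) ≈ 1.2329e-7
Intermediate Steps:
Function('Z')(z) = Add(9, z) (Function('Z')(z) = Add(3, Mul(-1, Add(-6, Mul(-1, z)))) = Add(3, Add(6, z)) = Add(9, z))
Function('o')(f) = Add(24, Mul(-3, f)) (Function('o')(f) = Add(9, Mul(Add(2, -5), Add(-5, f))) = Add(9, Mul(-3, Add(-5, f))) = Add(9, Add(15, Mul(-3, f))) = Add(24, Mul(-3, f)))
Function('H')(J) = Add(-1463, Mul(-15, J)) (Function('H')(J) = Add(-1463, Mul(-1, Add(Mul(15, J), 0))) = Add(-1463, Mul(-1, Mul(15, J))) = Add(-1463, Mul(-15, J)))
Pow(Add(8111886, Function('H')(Function('o')(h))), -1) = Pow(Add(8111886, Add(-1463, Mul(-15, Add(24, Mul(-3, 13))))), -1) = Pow(Add(8111886, Add(-1463, Mul(-15, Add(24, -39)))), -1) = Pow(Add(8111886, Add(-1463, Mul(-15, -15))), -1) = Pow(Add(8111886, Add(-1463, 225)), -1) = Pow(Add(8111886, -1238), -1) = Pow(8110648, -1) = Rational(1, 8110648)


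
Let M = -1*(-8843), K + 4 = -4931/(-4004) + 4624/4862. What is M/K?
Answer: -35407372/7277 ≈ -4865.7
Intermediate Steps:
K = -7277/4004 (K = -4 + (-4931/(-4004) + 4624/4862) = -4 + (-4931*(-1/4004) + 4624*(1/4862)) = -4 + (4931/4004 + 136/143) = -4 + 8739/4004 = -7277/4004 ≈ -1.8174)
M = 8843
M/K = 8843/(-7277/4004) = 8843*(-4004/7277) = -35407372/7277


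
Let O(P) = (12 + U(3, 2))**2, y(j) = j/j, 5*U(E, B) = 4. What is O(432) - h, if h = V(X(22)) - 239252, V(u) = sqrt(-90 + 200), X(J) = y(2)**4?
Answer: 5985396/25 - sqrt(110) ≈ 2.3941e+5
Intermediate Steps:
U(E, B) = 4/5 (U(E, B) = (1/5)*4 = 4/5)
y(j) = 1
X(J) = 1 (X(J) = 1**4 = 1)
V(u) = sqrt(110)
O(P) = 4096/25 (O(P) = (12 + 4/5)**2 = (64/5)**2 = 4096/25)
h = -239252 + sqrt(110) (h = sqrt(110) - 239252 = -239252 + sqrt(110) ≈ -2.3924e+5)
O(432) - h = 4096/25 - (-239252 + sqrt(110)) = 4096/25 + (239252 - sqrt(110)) = 5985396/25 - sqrt(110)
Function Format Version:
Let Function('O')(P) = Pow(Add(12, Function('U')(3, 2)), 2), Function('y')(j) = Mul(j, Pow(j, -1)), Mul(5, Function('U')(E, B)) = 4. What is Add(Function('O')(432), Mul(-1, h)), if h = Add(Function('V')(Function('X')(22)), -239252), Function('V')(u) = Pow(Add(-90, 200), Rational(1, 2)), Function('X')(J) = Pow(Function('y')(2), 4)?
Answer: Add(Rational(5985396, 25), Mul(-1, Pow(110, Rational(1, 2)))) ≈ 2.3941e+5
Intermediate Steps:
Function('U')(E, B) = Rational(4, 5) (Function('U')(E, B) = Mul(Rational(1, 5), 4) = Rational(4, 5))
Function('y')(j) = 1
Function('X')(J) = 1 (Function('X')(J) = Pow(1, 4) = 1)
Function('V')(u) = Pow(110, Rational(1, 2))
Function('O')(P) = Rational(4096, 25) (Function('O')(P) = Pow(Add(12, Rational(4, 5)), 2) = Pow(Rational(64, 5), 2) = Rational(4096, 25))
h = Add(-239252, Pow(110, Rational(1, 2))) (h = Add(Pow(110, Rational(1, 2)), -239252) = Add(-239252, Pow(110, Rational(1, 2))) ≈ -2.3924e+5)
Add(Function('O')(432), Mul(-1, h)) = Add(Rational(4096, 25), Mul(-1, Add(-239252, Pow(110, Rational(1, 2))))) = Add(Rational(4096, 25), Add(239252, Mul(-1, Pow(110, Rational(1, 2))))) = Add(Rational(5985396, 25), Mul(-1, Pow(110, Rational(1, 2))))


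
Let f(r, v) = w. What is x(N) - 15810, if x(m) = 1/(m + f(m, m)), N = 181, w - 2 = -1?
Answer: -2877419/182 ≈ -15810.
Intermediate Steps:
w = 1 (w = 2 - 1 = 1)
f(r, v) = 1
x(m) = 1/(1 + m) (x(m) = 1/(m + 1) = 1/(1 + m))
x(N) - 15810 = 1/(1 + 181) - 15810 = 1/182 - 15810 = -2877419/182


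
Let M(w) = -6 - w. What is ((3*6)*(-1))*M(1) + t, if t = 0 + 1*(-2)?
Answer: 124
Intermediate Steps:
t = -2 (t = 0 - 2 = -2)
((3*6)*(-1))*M(1) + t = ((3*6)*(-1))*(-6 - 1*1) - 2 = (18*(-1))*(-6 - 1) - 2 = -18*(-7) - 2 = 126 - 2 = 124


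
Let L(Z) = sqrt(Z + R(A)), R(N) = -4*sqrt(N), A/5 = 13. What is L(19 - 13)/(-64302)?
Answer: -sqrt(6 - 4*sqrt(65))/64302 ≈ -7.9677e-5*I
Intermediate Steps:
A = 65 (A = 5*13 = 65)
L(Z) = sqrt(Z - 4*sqrt(65))
L(19 - 13)/(-64302) = sqrt((19 - 13) - 4*sqrt(65))/(-64302) = sqrt(6 - 4*sqrt(65))*(-1/64302) = -sqrt(6 - 4*sqrt(65))/64302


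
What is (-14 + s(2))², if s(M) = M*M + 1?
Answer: 81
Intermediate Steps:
s(M) = 1 + M² (s(M) = M² + 1 = 1 + M²)
(-14 + s(2))² = (-14 + (1 + 2²))² = (-14 + (1 + 4))² = (-14 + 5)² = (-9)² = 81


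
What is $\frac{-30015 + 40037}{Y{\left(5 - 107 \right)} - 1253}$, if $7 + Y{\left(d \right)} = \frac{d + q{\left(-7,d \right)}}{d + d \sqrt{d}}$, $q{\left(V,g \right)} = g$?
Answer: $\frac{5011 \left(i - \sqrt{102}\right)}{- 629 i + 630 \sqrt{102}} \approx -7.9541 + 0.001238 i$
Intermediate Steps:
$Y{\left(d \right)} = -7 + \frac{2 d}{d + d^{\frac{3}{2}}}$ ($Y{\left(d \right)} = -7 + \frac{d + d}{d + d \sqrt{d}} = -7 + \frac{2 d}{d + d^{\frac{3}{2}}}$)
$\frac{-30015 + 40037}{Y{\left(5 - 107 \right)} - 1253} = \frac{-30015 + 40037}{\frac{- 7 \left(5 - 107\right)^{\frac{3}{2}} - 5 \left(5 - 107\right)}{\left(5 - 107\right) + \left(5 - 107\right)^{\frac{3}{2}}} - 1253} = \frac{10022}{\frac{- 7 \left(5 - 107\right)^{\frac{3}{2}} - 5 \left(5 - 107\right)}{\left(5 - 107\right) + \left(5 - 107\right)^{\frac{3}{2}}} - 1253} = \frac{10022}{\frac{- 7 \left(-102\right)^{\frac{3}{2}} - -510}{-102 + \left(-102\right)^{\frac{3}{2}}} - 1253} = \frac{10022}{\frac{- 7 \left(- 102 i \sqrt{102}\right) + 510}{-102 - 102 i \sqrt{102}} - 1253} = \frac{10022}{\frac{714 i \sqrt{102} + 510}{-102 - 102 i \sqrt{102}} - 1253} = \frac{10022}{\frac{510 + 714 i \sqrt{102}}{-102 - 102 i \sqrt{102}} - 1253} = \frac{10022}{-1253 + \frac{510 + 714 i \sqrt{102}}{-102 - 102 i \sqrt{102}}}$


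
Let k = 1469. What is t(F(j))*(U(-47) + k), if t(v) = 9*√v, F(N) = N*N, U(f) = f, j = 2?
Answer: 25596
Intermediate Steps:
F(N) = N²
t(F(j))*(U(-47) + k) = (9*√(2²))*(-47 + 1469) = (9*√4)*1422 = (9*2)*1422 = 18*1422 = 25596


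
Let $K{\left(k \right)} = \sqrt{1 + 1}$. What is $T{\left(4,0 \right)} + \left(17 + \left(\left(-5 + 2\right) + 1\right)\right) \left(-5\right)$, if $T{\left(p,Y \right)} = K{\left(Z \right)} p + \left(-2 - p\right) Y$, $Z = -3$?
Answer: $-75 + 4 \sqrt{2} \approx -69.343$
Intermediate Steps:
$K{\left(k \right)} = \sqrt{2}$
$T{\left(p,Y \right)} = Y \left(-2 - p\right) + p \sqrt{2}$ ($T{\left(p,Y \right)} = \sqrt{2} p + \left(-2 - p\right) Y = p \sqrt{2} + Y \left(-2 - p\right) = Y \left(-2 - p\right) + p \sqrt{2}$)
$T{\left(4,0 \right)} + \left(17 + \left(\left(-5 + 2\right) + 1\right)\right) \left(-5\right) = \left(\left(-2\right) 0 + 4 \sqrt{2} - 0 \cdot 4\right) + \left(17 + \left(\left(-5 + 2\right) + 1\right)\right) \left(-5\right) = \left(0 + 4 \sqrt{2} + 0\right) + \left(17 + \left(-3 + 1\right)\right) \left(-5\right) = 4 \sqrt{2} + \left(17 - 2\right) \left(-5\right) = 4 \sqrt{2} + 15 \left(-5\right) = 4 \sqrt{2} - 75 = -75 + 4 \sqrt{2}$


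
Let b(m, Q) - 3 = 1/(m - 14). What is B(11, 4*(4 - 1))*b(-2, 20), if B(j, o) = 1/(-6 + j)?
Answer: 47/80 ≈ 0.58750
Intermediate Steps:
b(m, Q) = 3 + 1/(-14 + m) (b(m, Q) = 3 + 1/(m - 14) = 3 + 1/(-14 + m))
B(11, 4*(4 - 1))*b(-2, 20) = ((-41 + 3*(-2))/(-14 - 2))/(-6 + 11) = ((-41 - 6)/(-16))/5 = (-1/16*(-47))/5 = (⅕)*(47/16) = 47/80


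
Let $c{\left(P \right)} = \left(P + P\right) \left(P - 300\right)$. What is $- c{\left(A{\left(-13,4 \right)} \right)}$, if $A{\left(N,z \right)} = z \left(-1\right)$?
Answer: $-2432$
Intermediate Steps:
$A{\left(N,z \right)} = - z$
$c{\left(P \right)} = 2 P \left(-300 + P\right)$
$- c{\left(A{\left(-13,4 \right)} \right)} = - 2 \left(\left(-1\right) 4\right) \left(-300 - 4\right) = - 2 \left(-4\right) \left(-300 - 4\right) = - 2 \left(-4\right) \left(-304\right) = \left(-1\right) 2432 = -2432$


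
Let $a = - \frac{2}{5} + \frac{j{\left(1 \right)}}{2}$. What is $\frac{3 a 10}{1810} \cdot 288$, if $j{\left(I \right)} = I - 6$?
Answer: $- \frac{12528}{905} \approx -13.843$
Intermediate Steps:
$j{\left(I \right)} = -6 + I$ ($j{\left(I \right)} = I - 6 = -6 + I$)
$a = - \frac{29}{10}$ ($a = - \frac{2}{5} + \frac{-6 + 1}{2} = \left(-2\right) \frac{1}{5} - \frac{5}{2} = - \frac{2}{5} - \frac{5}{2} = - \frac{29}{10} \approx -2.9$)
$\frac{3 a 10}{1810} \cdot 288 = \frac{3 \left(- \frac{29}{10}\right) 10}{1810} \cdot 288 = \left(- \frac{87}{10}\right) 10 \cdot \frac{1}{1810} \cdot 288 = \left(-87\right) \frac{1}{1810} \cdot 288 = \left(- \frac{87}{1810}\right) 288 = - \frac{12528}{905}$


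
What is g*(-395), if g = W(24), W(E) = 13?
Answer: -5135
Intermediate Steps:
g = 13
g*(-395) = 13*(-395) = -5135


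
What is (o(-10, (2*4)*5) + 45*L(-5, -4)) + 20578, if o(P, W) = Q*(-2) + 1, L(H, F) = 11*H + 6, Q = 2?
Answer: 18370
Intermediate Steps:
L(H, F) = 6 + 11*H
o(P, W) = -3 (o(P, W) = 2*(-2) + 1 = -4 + 1 = -3)
(o(-10, (2*4)*5) + 45*L(-5, -4)) + 20578 = (-3 + 45*(6 + 11*(-5))) + 20578 = (-3 + 45*(6 - 55)) + 20578 = (-3 + 45*(-49)) + 20578 = (-3 - 2205) + 20578 = -2208 + 20578 = 18370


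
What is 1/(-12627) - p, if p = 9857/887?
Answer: -124465226/11200149 ≈ -11.113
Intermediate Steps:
p = 9857/887 (p = 9857*(1/887) = 9857/887 ≈ 11.113)
1/(-12627) - p = 1/(-12627) - 1*9857/887 = -1/12627 - 9857/887 = -124465226/11200149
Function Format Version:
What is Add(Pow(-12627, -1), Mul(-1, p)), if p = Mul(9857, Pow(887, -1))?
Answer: Rational(-124465226, 11200149) ≈ -11.113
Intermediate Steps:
p = Rational(9857, 887) (p = Mul(9857, Rational(1, 887)) = Rational(9857, 887) ≈ 11.113)
Add(Pow(-12627, -1), Mul(-1, p)) = Add(Pow(-12627, -1), Mul(-1, Rational(9857, 887))) = Add(Rational(-1, 12627), Rational(-9857, 887)) = Rational(-124465226, 11200149)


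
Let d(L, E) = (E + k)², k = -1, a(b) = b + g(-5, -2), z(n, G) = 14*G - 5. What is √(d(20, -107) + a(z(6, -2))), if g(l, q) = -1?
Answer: √11630 ≈ 107.84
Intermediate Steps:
z(n, G) = -5 + 14*G
a(b) = -1 + b (a(b) = b - 1 = -1 + b)
d(L, E) = (-1 + E)² (d(L, E) = (E - 1)² = (-1 + E)²)
√(d(20, -107) + a(z(6, -2))) = √((-1 - 107)² + (-1 + (-5 + 14*(-2)))) = √((-108)² + (-1 + (-5 - 28))) = √(11664 + (-1 - 33)) = √(11664 - 34) = √11630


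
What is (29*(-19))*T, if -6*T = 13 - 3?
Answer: 2755/3 ≈ 918.33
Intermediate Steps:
T = -5/3 (T = -(13 - 3)/6 = -⅙*10 = -5/3 ≈ -1.6667)
(29*(-19))*T = (29*(-19))*(-5/3) = -551*(-5/3) = 2755/3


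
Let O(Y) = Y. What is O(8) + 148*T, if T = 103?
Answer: 15252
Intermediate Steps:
O(8) + 148*T = 8 + 148*103 = 8 + 15244 = 15252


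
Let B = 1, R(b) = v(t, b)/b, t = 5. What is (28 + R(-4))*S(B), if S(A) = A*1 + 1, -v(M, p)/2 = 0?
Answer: 56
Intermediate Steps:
v(M, p) = 0 (v(M, p) = -2*0 = 0)
R(b) = 0 (R(b) = 0/b = 0)
S(A) = 1 + A (S(A) = A + 1 = 1 + A)
(28 + R(-4))*S(B) = (28 + 0)*(1 + 1) = 28*2 = 56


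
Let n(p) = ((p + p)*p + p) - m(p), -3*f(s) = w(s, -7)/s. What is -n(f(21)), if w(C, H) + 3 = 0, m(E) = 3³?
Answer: 11884/441 ≈ 26.948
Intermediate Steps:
m(E) = 27
w(C, H) = -3 (w(C, H) = -3 + 0 = -3)
f(s) = 1/s (f(s) = -(-1)/s = 1/s)
n(p) = -27 + p + 2*p² (n(p) = ((p + p)*p + p) - 1*27 = ((2*p)*p + p) - 27 = (2*p² + p) - 27 = (p + 2*p²) - 27 = -27 + p + 2*p²)
-n(f(21)) = -(-27 + 1/21 + 2*(1/21)²) = -(-27 + 1/21 + 2*(1/441)) = -(-27 + 1/21 + 2/441) = -1*(-11884/441) = 11884/441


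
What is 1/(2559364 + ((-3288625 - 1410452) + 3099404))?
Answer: 1/959691 ≈ 1.0420e-6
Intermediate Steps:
1/(2559364 + ((-3288625 - 1410452) + 3099404)) = 1/(2559364 + (-4699077 + 3099404)) = 1/(2559364 - 1599673) = 1/959691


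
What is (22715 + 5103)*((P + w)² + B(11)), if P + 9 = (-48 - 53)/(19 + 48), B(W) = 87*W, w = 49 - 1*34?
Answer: 122025715532/4489 ≈ 2.7183e+7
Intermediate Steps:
w = 15 (w = 49 - 34 = 15)
P = -704/67 (P = -9 + (-48 - 53)/(19 + 48) = -9 - 101/67 = -704/67 ≈ -10.507)
(22715 + 5103)*((P + w)² + B(11)) = (22715 + 5103)*((-704/67 + 15)² + 87*11) = 27818*((301/67)² + 957) = 27818*(90601/4489 + 957) = 27818*(4386574/4489) = 122025715532/4489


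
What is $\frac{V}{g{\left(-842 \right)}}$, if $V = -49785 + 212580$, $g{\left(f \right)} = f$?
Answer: $- \frac{162795}{842} \approx -193.34$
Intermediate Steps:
$V = 162795$
$\frac{V}{g{\left(-842 \right)}} = \frac{162795}{-842} = 162795 \left(- \frac{1}{842}\right) = - \frac{162795}{842}$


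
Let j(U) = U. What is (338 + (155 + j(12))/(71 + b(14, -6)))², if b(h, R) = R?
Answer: 490046769/4225 ≈ 1.1599e+5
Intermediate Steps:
(338 + (155 + j(12))/(71 + b(14, -6)))² = (338 + (155 + 12)/(71 - 6))² = (338 + 167/65)² = (22137/65)² = 490046769/4225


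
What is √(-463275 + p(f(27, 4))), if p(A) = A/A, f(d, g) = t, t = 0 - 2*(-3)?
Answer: I*√463274 ≈ 680.64*I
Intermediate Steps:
t = 6 (t = 0 + 6 = 6)
f(d, g) = 6
p(A) = 1
√(-463275 + p(f(27, 4))) = √(-463275 + 1) = √(-463274) = I*√463274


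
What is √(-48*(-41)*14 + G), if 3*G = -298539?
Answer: 17*I*√249 ≈ 268.26*I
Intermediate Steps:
G = -99513 (G = (⅓)*(-298539) = -99513)
√(-48*(-41)*14 + G) = √(-48*(-41)*14 - 99513) = √(1968*14 - 99513) = √(27552 - 99513) = √(-71961) = 17*I*√249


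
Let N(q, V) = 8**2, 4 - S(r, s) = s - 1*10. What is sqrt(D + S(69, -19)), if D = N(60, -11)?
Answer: sqrt(97) ≈ 9.8489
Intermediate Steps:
S(r, s) = 14 - s (S(r, s) = 4 - (s - 1*10) = 4 - (s - 10) = 4 - (-10 + s) = 4 + (10 - s) = 14 - s)
N(q, V) = 64
D = 64
sqrt(D + S(69, -19)) = sqrt(64 + (14 - 1*(-19))) = sqrt(64 + (14 + 19)) = sqrt(64 + 33) = sqrt(97)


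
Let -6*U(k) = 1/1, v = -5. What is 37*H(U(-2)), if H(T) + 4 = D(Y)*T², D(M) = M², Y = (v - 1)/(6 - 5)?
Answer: -111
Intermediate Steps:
U(k) = -⅙ (U(k) = -⅙/1 = -⅙*1 = -⅙)
Y = -6 (Y = (-5 - 1)/(6 - 5) = -6/1 = -6*1 = -6)
H(T) = -4 + 36*T² (H(T) = -4 + (-6)²*T² = -4 + 36*T²)
37*H(U(-2)) = 37*(-4 + 36*(-⅙)²) = 37*(-4 + 36*(1/36)) = 37*(-4 + 1) = 37*(-3) = -111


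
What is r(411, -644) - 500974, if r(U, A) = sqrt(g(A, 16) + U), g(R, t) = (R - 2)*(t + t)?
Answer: -500974 + I*sqrt(20261) ≈ -5.0097e+5 + 142.34*I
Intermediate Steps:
g(R, t) = 2*t*(-2 + R) (g(R, t) = (-2 + R)*(2*t) = 2*t*(-2 + R))
r(U, A) = sqrt(-64 + U + 32*A) (r(U, A) = sqrt(2*16*(-2 + A) + U) = sqrt((-64 + 32*A) + U) = sqrt(-64 + U + 32*A))
r(411, -644) - 500974 = sqrt(-64 + 411 + 32*(-644)) - 500974 = sqrt(-64 + 411 - 20608) - 500974 = sqrt(-20261) - 500974 = I*sqrt(20261) - 500974 = -500974 + I*sqrt(20261)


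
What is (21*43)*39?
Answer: 35217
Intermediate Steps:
(21*43)*39 = 903*39 = 35217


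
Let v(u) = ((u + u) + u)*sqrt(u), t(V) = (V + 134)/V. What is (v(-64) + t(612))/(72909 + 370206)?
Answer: 373/135593190 - 512*I/147705 ≈ 2.7509e-6 - 0.0034664*I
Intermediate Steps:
t(V) = (134 + V)/V
v(u) = 3*u**(3/2) (v(u) = (2*u + u)*sqrt(u) = (3*u)*sqrt(u) = 3*u**(3/2))
(v(-64) + t(612))/(72909 + 370206) = (3*(-64)**(3/2) + (134 + 612)/612)/(72909 + 370206) = (3*(-512*I) + (1/612)*746)/443115 = (-1536*I + 373/306)*(1/443115) = (373/306 - 1536*I)*(1/443115) = 373/135593190 - 512*I/147705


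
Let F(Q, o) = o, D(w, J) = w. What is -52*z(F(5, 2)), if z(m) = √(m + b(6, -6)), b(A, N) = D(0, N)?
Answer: -52*√2 ≈ -73.539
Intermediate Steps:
b(A, N) = 0
z(m) = √m (z(m) = √(m + 0) = √m)
-52*z(F(5, 2)) = -52*√2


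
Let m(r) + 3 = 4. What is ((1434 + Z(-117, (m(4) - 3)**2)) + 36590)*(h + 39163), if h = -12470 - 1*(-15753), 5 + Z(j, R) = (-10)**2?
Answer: 1617999074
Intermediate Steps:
m(r) = 1 (m(r) = -3 + 4 = 1)
Z(j, R) = 95 (Z(j, R) = -5 + (-10)**2 = -5 + 100 = 95)
h = 3283 (h = -12470 + 15753 = 3283)
((1434 + Z(-117, (m(4) - 3)**2)) + 36590)*(h + 39163) = ((1434 + 95) + 36590)*(3283 + 39163) = (1529 + 36590)*42446 = 38119*42446 = 1617999074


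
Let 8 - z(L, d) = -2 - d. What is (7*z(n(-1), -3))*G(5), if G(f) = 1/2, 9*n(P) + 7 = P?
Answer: 49/2 ≈ 24.500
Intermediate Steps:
n(P) = -7/9 + P/9
z(L, d) = 10 + d (z(L, d) = 8 - (-2 - d) = 8 + (2 + d) = 10 + d)
G(f) = ½
(7*z(n(-1), -3))*G(5) = (7*(10 - 3))*(½) = (7*7)*(½) = 49*(½) = 49/2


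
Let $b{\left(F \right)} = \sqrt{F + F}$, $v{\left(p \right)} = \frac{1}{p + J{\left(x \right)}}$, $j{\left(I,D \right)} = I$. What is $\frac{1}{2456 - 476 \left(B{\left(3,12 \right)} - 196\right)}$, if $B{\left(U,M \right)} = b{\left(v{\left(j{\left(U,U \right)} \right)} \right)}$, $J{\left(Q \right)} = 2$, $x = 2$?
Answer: $\frac{59845}{5730221796} + \frac{119 \sqrt{10}}{11460443592} \approx 1.0477 \cdot 10^{-5}$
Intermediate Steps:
$v{\left(p \right)} = \frac{1}{2 + p}$ ($v{\left(p \right)} = \frac{1}{p + 2} = \frac{1}{2 + p}$)
$b{\left(F \right)} = \sqrt{2} \sqrt{F}$ ($b{\left(F \right)} = \sqrt{2 F} = \sqrt{2} \sqrt{F}$)
$B{\left(U,M \right)} = \sqrt{2} \sqrt{\frac{1}{2 + U}}$
$\frac{1}{2456 - 476 \left(B{\left(3,12 \right)} - 196\right)} = \frac{1}{2456 - 476 \left(\sqrt{2} \sqrt{\frac{1}{2 + 3}} - 196\right)} = \frac{1}{2456 - 476 \left(\sqrt{2} \sqrt{\frac{1}{5}} - 196\right)} = \frac{1}{2456 - 476 \left(\frac{\sqrt{2}}{\sqrt{5}} - 196\right)} = \frac{1}{2456 - 476 \left(\sqrt{2} \frac{\sqrt{5}}{5} - 196\right)} = \frac{1}{2456 - 476 \left(\frac{\sqrt{10}}{5} - 196\right)} = \frac{1}{2456 - 476 \left(-196 + \frac{\sqrt{10}}{5}\right)} = \frac{1}{2456 + \left(93296 - \frac{476 \sqrt{10}}{5}\right)} = \frac{1}{95752 - \frac{476 \sqrt{10}}{5}}$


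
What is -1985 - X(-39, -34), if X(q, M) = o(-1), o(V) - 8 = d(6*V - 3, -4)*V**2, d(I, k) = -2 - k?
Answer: -1995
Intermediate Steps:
o(V) = 8 + 2*V**2 (o(V) = 8 + (-2 - 1*(-4))*V**2 = 8 + (-2 + 4)*V**2 = 8 + 2*V**2)
X(q, M) = 10 (X(q, M) = 8 + 2*(-1)**2 = 8 + 2*1 = 8 + 2 = 10)
-1985 - X(-39, -34) = -1985 - 1*10 = -1985 - 10 = -1995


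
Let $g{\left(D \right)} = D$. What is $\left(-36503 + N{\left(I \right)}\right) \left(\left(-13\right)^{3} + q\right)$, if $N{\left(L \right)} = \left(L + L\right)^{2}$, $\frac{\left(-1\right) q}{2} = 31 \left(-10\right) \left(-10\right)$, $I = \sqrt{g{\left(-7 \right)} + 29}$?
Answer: $305776755$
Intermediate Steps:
$I = \sqrt{22}$ ($I = \sqrt{-7 + 29} = \sqrt{22} \approx 4.6904$)
$q = -6200$ ($q = - 2 \cdot 31 \left(-10\right) \left(-10\right) = - 2 \left(\left(-310\right) \left(-10\right)\right) = \left(-2\right) 3100 = -6200$)
$N{\left(L \right)} = 4 L^{2}$ ($N{\left(L \right)} = \left(2 L\right)^{2} = 4 L^{2}$)
$\left(-36503 + N{\left(I \right)}\right) \left(\left(-13\right)^{3} + q\right) = \left(-36503 + 4 \left(\sqrt{22}\right)^{2}\right) \left(\left(-13\right)^{3} - 6200\right) = \left(-36503 + 4 \cdot 22\right) \left(-2197 - 6200\right) = \left(-36503 + 88\right) \left(-8397\right) = \left(-36415\right) \left(-8397\right) = 305776755$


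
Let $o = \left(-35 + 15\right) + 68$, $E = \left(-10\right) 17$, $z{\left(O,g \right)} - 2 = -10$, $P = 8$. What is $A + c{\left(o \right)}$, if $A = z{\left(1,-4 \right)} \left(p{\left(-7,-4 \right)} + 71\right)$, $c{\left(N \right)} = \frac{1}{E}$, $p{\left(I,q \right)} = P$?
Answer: $- \frac{107441}{170} \approx -632.01$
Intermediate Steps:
$z{\left(O,g \right)} = -8$ ($z{\left(O,g \right)} = 2 - 10 = -8$)
$E = -170$
$p{\left(I,q \right)} = 8$
$o = 48$ ($o = -20 + 68 = 48$)
$c{\left(N \right)} = - \frac{1}{170}$ ($c{\left(N \right)} = \frac{1}{-170} = - \frac{1}{170}$)
$A = -632$ ($A = - 8 \left(8 + 71\right) = \left(-8\right) 79 = -632$)
$A + c{\left(o \right)} = -632 - \frac{1}{170} = - \frac{107441}{170}$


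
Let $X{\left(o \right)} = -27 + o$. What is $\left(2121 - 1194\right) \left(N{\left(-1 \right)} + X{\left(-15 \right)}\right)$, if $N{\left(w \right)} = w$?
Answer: $-39861$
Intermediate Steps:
$\left(2121 - 1194\right) \left(N{\left(-1 \right)} + X{\left(-15 \right)}\right) = \left(2121 - 1194\right) \left(-1 - 42\right) = 927 \left(-1 - 42\right) = 927 \left(-43\right) = -39861$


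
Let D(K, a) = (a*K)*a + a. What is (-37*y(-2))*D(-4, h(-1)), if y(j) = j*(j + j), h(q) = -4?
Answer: 20128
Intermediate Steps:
D(K, a) = a + K*a**2 (D(K, a) = (K*a)*a + a = K*a**2 + a = a + K*a**2)
y(j) = 2*j**2 (y(j) = j*(2*j) = 2*j**2)
(-37*y(-2))*D(-4, h(-1)) = (-74*(-2)**2)*(-4*(1 - 4*(-4))) = (-74*4)*(-4*(1 + 16)) = (-37*8)*(-4*17) = -296*(-68) = 20128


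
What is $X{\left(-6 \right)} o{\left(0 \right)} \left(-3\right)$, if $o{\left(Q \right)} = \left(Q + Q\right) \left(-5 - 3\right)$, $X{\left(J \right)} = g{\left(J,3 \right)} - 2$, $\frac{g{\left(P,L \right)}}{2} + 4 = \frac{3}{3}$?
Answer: $0$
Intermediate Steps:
$g{\left(P,L \right)} = -6$ ($g{\left(P,L \right)} = -8 + 2 \cdot \frac{3}{3} = -8 + 2 \cdot 3 \cdot \frac{1}{3} = -8 + 2 \cdot 1 = -8 + 2 = -6$)
$X{\left(J \right)} = -8$ ($X{\left(J \right)} = -6 - 2 = -8$)
$o{\left(Q \right)} = - 16 Q$ ($o{\left(Q \right)} = 2 Q \left(-8\right) = - 16 Q$)
$X{\left(-6 \right)} o{\left(0 \right)} \left(-3\right) = - 8 \left(\left(-16\right) 0\right) \left(-3\right) = \left(-8\right) 0 \left(-3\right) = 0 \left(-3\right) = 0$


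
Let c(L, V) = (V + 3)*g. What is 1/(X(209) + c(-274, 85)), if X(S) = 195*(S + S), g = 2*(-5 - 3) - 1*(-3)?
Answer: 1/80366 ≈ 1.2443e-5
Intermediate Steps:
g = -13 (g = 2*(-8) + 3 = -16 + 3 = -13)
c(L, V) = -39 - 13*V (c(L, V) = (V + 3)*(-13) = (3 + V)*(-13) = -39 - 13*V)
X(S) = 390*S (X(S) = 195*(2*S) = 390*S)
1/(X(209) + c(-274, 85)) = 1/(390*209 + (-39 - 13*85)) = 1/(81510 + (-39 - 1105)) = 1/(81510 - 1144) = 1/80366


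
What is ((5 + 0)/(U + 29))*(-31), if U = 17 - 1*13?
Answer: -155/33 ≈ -4.6970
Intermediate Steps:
U = 4 (U = 17 - 13 = 4)
((5 + 0)/(U + 29))*(-31) = ((5 + 0)/(4 + 29))*(-31) = (5/33)*(-31) = -155/33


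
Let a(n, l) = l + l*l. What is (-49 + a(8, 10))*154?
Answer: 9394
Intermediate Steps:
a(n, l) = l + l²
(-49 + a(8, 10))*154 = (-49 + 10*(1 + 10))*154 = (-49 + 10*11)*154 = (-49 + 110)*154 = 61*154 = 9394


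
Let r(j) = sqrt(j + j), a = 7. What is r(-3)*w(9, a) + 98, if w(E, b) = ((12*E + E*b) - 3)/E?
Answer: 98 + 56*I*sqrt(6)/3 ≈ 98.0 + 45.724*I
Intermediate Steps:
r(j) = sqrt(2)*sqrt(j) (r(j) = sqrt(2*j) = sqrt(2)*sqrt(j))
w(E, b) = (-3 + 12*E + E*b)/E
r(-3)*w(9, a) + 98 = (sqrt(2)*sqrt(-3))*(12 + 7 - 3/9) + 98 = (sqrt(2)*(I*sqrt(3)))*(12 + 7 - 3*1/9) + 98 = (I*sqrt(6))*(12 + 7 - 1/3) + 98 = (I*sqrt(6))*(56/3) + 98 = 56*I*sqrt(6)/3 + 98 = 98 + 56*I*sqrt(6)/3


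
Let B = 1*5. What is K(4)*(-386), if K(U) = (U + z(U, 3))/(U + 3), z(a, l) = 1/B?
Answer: -1158/5 ≈ -231.60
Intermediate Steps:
B = 5
z(a, l) = ⅕ (z(a, l) = 1/5 = ⅕)
K(U) = (⅕ + U)/(3 + U) (K(U) = (U + ⅕)/(U + 3) = (⅕ + U)/(3 + U))
K(4)*(-386) = ((⅕ + 4)/(3 + 4))*(-386) = ((21/5)/7)*(-386) = ((⅐)*(21/5))*(-386) = (⅗)*(-386) = -1158/5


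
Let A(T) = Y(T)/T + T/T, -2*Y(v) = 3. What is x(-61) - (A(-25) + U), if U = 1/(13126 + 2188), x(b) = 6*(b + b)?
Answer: -140326023/191425 ≈ -733.06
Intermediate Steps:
Y(v) = -3/2 (Y(v) = -½*3 = -3/2)
x(b) = 12*b (x(b) = 6*(2*b) = 12*b)
A(T) = 1 - 3/(2*T) (A(T) = -3/(2*T) + T/T = -3/(2*T) + 1 = 1 - 3/(2*T))
U = 1/15314 ≈ 6.5300e-5
x(-61) - (A(-25) + U) = 12*(-61) - ((-3/2 - 25)/(-25) + 1/15314) = -732 - (-1/25*(-53/2) + 1/15314) = -732 - (53/50 + 1/15314) = -732 - 1*202923/191425 = -732 - 202923/191425 = -140326023/191425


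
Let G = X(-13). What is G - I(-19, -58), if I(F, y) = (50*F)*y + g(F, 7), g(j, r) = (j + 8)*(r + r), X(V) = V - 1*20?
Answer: -54979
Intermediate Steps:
X(V) = -20 + V (X(V) = V - 20 = -20 + V)
g(j, r) = 2*r*(8 + j) (g(j, r) = (8 + j)*(2*r) = 2*r*(8 + j))
G = -33 (G = -20 - 13 = -33)
I(F, y) = 112 + 14*F + 50*F*y (I(F, y) = (50*F)*y + 2*7*(8 + F) = 50*F*y + (112 + 14*F) = 112 + 14*F + 50*F*y)
G - I(-19, -58) = -33 - (112 + 14*(-19) + 50*(-19)*(-58)) = -33 - (112 - 266 + 55100) = -33 - 1*54946 = -33 - 54946 = -54979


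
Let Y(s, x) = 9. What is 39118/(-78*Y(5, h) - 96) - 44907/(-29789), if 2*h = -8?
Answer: -564725158/11885811 ≈ -47.513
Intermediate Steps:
h = -4 (h = (½)*(-8) = -4)
39118/(-78*Y(5, h) - 96) - 44907/(-29789) = 39118/(-78*9 - 96) - 44907/(-29789) = 39118/(-702 - 96) - 44907*(-1/29789) = 39118/(-798) + 44907/29789 = 39118*(-1/798) + 44907/29789 = -19559/399 + 44907/29789 = -564725158/11885811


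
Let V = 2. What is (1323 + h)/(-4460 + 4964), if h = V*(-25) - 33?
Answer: 155/63 ≈ 2.4603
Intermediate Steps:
h = -83 (h = 2*(-25) - 33 = -50 - 33 = -83)
(1323 + h)/(-4460 + 4964) = (1323 - 83)/(-4460 + 4964) = 1240/504 = 1240*(1/504) = 155/63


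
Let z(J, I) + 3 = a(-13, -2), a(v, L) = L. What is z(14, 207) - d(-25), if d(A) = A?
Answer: 20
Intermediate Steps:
z(J, I) = -5 (z(J, I) = -3 - 2 = -5)
z(14, 207) - d(-25) = -5 - 1*(-25) = -5 + 25 = 20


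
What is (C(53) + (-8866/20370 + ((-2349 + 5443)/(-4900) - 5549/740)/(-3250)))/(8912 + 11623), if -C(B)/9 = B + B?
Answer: -23378758539421/503003284875000 ≈ -0.046478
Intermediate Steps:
C(B) = -18*B (C(B) = -9*(B + B) = -18*B)
(C(53) + (-8866/20370 + ((-2349 + 5443)/(-4900) - 5549/740)/(-3250)))/(8912 + 11623) = (-18*53 + (-8866/20370 + ((-2349 + 5443)/(-4900) - 5549/740)/(-3250)))/(8912 + 11623) = (-954 + (-8866*1/20370 + (3094*(-1/4900) - 5549*1/740)*(-1/3250)))/20535 = (-954 + (-4433/10185 + (-221/350 - 5549/740)*(-1/3250)))*(1/20535) = (-954 + (-4433/10185 - 210569/25900*(-1/3250)))*(1/20535) = (-954 + (-4433/10185 + 210569/84175000))*(1/20535) = (-954 - 10600089421/24494925000)*(1/20535) = -23378758539421/24494925000*1/20535 = -23378758539421/503003284875000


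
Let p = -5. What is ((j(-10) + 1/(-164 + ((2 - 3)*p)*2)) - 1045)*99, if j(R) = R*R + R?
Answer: -1323639/14 ≈ -94546.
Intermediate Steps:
j(R) = R + R**2 (j(R) = R**2 + R = R + R**2)
((j(-10) + 1/(-164 + ((2 - 3)*p)*2)) - 1045)*99 = ((-10*(1 - 10) + 1/(-164 + ((2 - 3)*(-5))*2)) - 1045)*99 = ((-10*(-9) + 1/(-164 - 1*(-5)*2)) - 1045)*99 = ((90 + 1/(-164 + 5*2)) - 1045)*99 = ((90 + 1/(-164 + 10)) - 1045)*99 = ((90 + 1/(-154)) - 1045)*99 = ((90 - 1/154) - 1045)*99 = (13859/154 - 1045)*99 = -147071/154*99 = -1323639/14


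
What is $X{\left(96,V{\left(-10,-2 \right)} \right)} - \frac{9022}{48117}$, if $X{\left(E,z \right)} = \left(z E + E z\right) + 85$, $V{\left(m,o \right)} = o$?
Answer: $- \frac{14396005}{48117} \approx -299.19$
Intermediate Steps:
$X{\left(E,z \right)} = 85 + 2 E z$ ($X{\left(E,z \right)} = \left(E z + E z\right) + 85 = 2 E z + 85 = 85 + 2 E z$)
$X{\left(96,V{\left(-10,-2 \right)} \right)} - \frac{9022}{48117} = \left(85 + 2 \cdot 96 \left(-2\right)\right) - \frac{9022}{48117} = \left(85 - 384\right) - \frac{9022}{48117} = -299 - \frac{9022}{48117} = - \frac{14396005}{48117}$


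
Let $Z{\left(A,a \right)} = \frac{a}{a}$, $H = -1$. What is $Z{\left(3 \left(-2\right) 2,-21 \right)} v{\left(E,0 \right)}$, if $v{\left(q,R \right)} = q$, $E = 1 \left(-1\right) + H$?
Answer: $-2$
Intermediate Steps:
$Z{\left(A,a \right)} = 1$
$E = -2$ ($E = 1 \left(-1\right) - 1 = -1 - 1 = -2$)
$Z{\left(3 \left(-2\right) 2,-21 \right)} v{\left(E,0 \right)} = 1 \left(-2\right) = -2$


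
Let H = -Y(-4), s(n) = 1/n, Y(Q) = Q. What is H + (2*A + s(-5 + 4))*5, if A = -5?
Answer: -51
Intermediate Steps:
H = 4 (H = -1*(-4) = 4)
H + (2*A + s(-5 + 4))*5 = 4 + (2*(-5) + 1/(-5 + 4))*5 = 4 + (-10 + 1/(-1))*5 = 4 + (-10 - 1)*5 = 4 - 11*5 = 4 - 55 = -51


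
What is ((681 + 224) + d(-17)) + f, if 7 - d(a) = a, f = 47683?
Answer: 48612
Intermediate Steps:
d(a) = 7 - a
((681 + 224) + d(-17)) + f = ((681 + 224) + (7 - 1*(-17))) + 47683 = (905 + (7 + 17)) + 47683 = (905 + 24) + 47683 = 929 + 47683 = 48612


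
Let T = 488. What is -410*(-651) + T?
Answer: 267398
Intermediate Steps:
-410*(-651) + T = -410*(-651) + 488 = 266910 + 488 = 267398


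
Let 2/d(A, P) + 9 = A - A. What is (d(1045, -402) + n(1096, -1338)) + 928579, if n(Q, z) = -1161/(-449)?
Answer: 3752397290/4041 ≈ 9.2858e+5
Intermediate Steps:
d(A, P) = -2/9 (d(A, P) = 2/(-9 + (A - A)) = 2/(-9 + 0) = 2/(-9) = 2*(-⅑) = -2/9)
n(Q, z) = 1161/449 (n(Q, z) = -1161*(-1/449) = 1161/449)
(d(1045, -402) + n(1096, -1338)) + 928579 = (-2/9 + 1161/449) + 928579 = 9551/4041 + 928579 = 3752397290/4041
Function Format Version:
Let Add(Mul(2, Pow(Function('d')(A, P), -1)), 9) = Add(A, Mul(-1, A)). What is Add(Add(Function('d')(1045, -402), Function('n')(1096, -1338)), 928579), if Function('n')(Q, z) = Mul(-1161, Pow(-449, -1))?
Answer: Rational(3752397290, 4041) ≈ 9.2858e+5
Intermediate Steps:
Function('d')(A, P) = Rational(-2, 9) (Function('d')(A, P) = Mul(2, Pow(Add(-9, Add(A, Mul(-1, A))), -1)) = Mul(2, Pow(Add(-9, 0), -1)) = Mul(2, Pow(-9, -1)) = Mul(2, Rational(-1, 9)) = Rational(-2, 9))
Function('n')(Q, z) = Rational(1161, 449) (Function('n')(Q, z) = Mul(-1161, Rational(-1, 449)) = Rational(1161, 449))
Add(Add(Function('d')(1045, -402), Function('n')(1096, -1338)), 928579) = Add(Add(Rational(-2, 9), Rational(1161, 449)), 928579) = Add(Rational(9551, 4041), 928579) = Rational(3752397290, 4041)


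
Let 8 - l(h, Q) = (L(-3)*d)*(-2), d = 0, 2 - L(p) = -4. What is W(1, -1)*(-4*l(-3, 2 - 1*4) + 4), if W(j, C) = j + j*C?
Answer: 0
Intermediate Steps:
L(p) = 6 (L(p) = 2 - 1*(-4) = 2 + 4 = 6)
l(h, Q) = 8 (l(h, Q) = 8 - 6*0*(-2) = 8 - 0*(-2) = 8 - 1*0 = 8 + 0 = 8)
W(j, C) = j + C*j
W(1, -1)*(-4*l(-3, 2 - 1*4) + 4) = (1*(1 - 1))*(-4*8 + 4) = (1*0)*(-32 + 4) = 0*(-28) = 0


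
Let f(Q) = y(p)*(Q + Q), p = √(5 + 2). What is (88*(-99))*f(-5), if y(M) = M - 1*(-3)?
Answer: 261360 + 87120*√7 ≈ 4.9186e+5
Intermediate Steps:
p = √7 ≈ 2.6458
y(M) = 3 + M (y(M) = M + 3 = 3 + M)
f(Q) = 2*Q*(3 + √7) (f(Q) = (3 + √7)*(Q + Q) = (3 + √7)*(2*Q) = 2*Q*(3 + √7))
(88*(-99))*f(-5) = (88*(-99))*(2*(-5)*(3 + √7)) = -8712*(-30 - 10*√7) = 261360 + 87120*√7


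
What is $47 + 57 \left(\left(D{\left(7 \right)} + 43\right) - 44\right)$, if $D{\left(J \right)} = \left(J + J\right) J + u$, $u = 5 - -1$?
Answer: $5918$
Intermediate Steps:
$u = 6$ ($u = 5 + 1 = 6$)
$D{\left(J \right)} = 6 + 2 J^{2}$ ($D{\left(J \right)} = \left(J + J\right) J + 6 = 2 J J + 6 = 2 J^{2} + 6 = 6 + 2 J^{2}$)
$47 + 57 \left(\left(D{\left(7 \right)} + 43\right) - 44\right) = 47 + 57 \left(\left(\left(6 + 2 \cdot 7^{2}\right) + 43\right) - 44\right) = 47 + 57 \left(\left(\left(6 + 2 \cdot 49\right) + 43\right) - 44\right) = 47 + 57 \left(\left(\left(6 + 98\right) + 43\right) - 44\right) = 47 + 57 \left(\left(104 + 43\right) - 44\right) = 47 + 57 \left(147 - 44\right) = 47 + 57 \cdot 103 = 47 + 5871 = 5918$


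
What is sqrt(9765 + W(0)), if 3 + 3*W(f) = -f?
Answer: 2*sqrt(2441) ≈ 98.813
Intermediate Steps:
W(f) = -1 - f/3 (W(f) = -1 + (-f)/3 = -1 - f/3)
sqrt(9765 + W(0)) = sqrt(9765 + (-1 - 1/3*0)) = sqrt(9765 + (-1 + 0)) = sqrt(9765 - 1) = sqrt(9764) = 2*sqrt(2441)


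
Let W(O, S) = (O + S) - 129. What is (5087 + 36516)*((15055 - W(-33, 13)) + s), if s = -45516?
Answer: -1261070136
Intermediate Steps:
W(O, S) = -129 + O + S
(5087 + 36516)*((15055 - W(-33, 13)) + s) = (5087 + 36516)*((15055 - (-129 - 33 + 13)) - 45516) = 41603*((15055 - 1*(-149)) - 45516) = 41603*((15055 + 149) - 45516) = 41603*(15204 - 45516) = 41603*(-30312) = -1261070136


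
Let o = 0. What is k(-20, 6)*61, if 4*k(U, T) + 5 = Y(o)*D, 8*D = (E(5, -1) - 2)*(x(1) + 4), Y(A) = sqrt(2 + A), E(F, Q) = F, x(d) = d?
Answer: -305/4 + 915*sqrt(2)/32 ≈ -35.812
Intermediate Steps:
D = 15/8 (D = ((5 - 2)*(1 + 4))/8 = (3*5)/8 = (1/8)*15 = 15/8 ≈ 1.8750)
k(U, T) = -5/4 + 15*sqrt(2)/32 (k(U, T) = -5/4 + (sqrt(2 + 0)*(15/8))/4 = -5/4 + (sqrt(2)*(15/8))/4 = -5/4 + (15*sqrt(2)/8)/4 = -5/4 + 15*sqrt(2)/32)
k(-20, 6)*61 = (-5/4 + 15*sqrt(2)/32)*61 = -305/4 + 915*sqrt(2)/32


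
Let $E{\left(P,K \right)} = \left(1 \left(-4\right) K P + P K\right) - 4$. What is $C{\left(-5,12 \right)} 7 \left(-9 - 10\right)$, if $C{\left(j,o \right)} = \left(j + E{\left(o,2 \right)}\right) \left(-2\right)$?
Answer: $-21546$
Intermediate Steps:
$E{\left(P,K \right)} = -4 - 3 K P$ ($E{\left(P,K \right)} = \left(- 4 K P + K P\right) - 4 = - 3 K P - 4 = -4 - 3 K P$)
$C{\left(j,o \right)} = 8 - 2 j + 12 o$ ($C{\left(j,o \right)} = \left(j - \left(4 + 6 o\right)\right) \left(-2\right) = \left(-4 + j - 6 o\right) \left(-2\right) = 8 - 2 j + 12 o$)
$C{\left(-5,12 \right)} 7 \left(-9 - 10\right) = \left(8 - -10 + 12 \cdot 12\right) 7 \left(-9 - 10\right) = \left(8 + 10 + 144\right) 7 \left(-19\right) = 162 \left(-133\right) = -21546$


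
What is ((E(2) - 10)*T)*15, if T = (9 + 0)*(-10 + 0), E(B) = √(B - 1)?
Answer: 12150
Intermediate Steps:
E(B) = √(-1 + B)
T = -90 (T = 9*(-10) = -90)
((E(2) - 10)*T)*15 = ((√(-1 + 2) - 10)*(-90))*15 = ((√1 - 10)*(-90))*15 = ((1 - 10)*(-90))*15 = -9*(-90)*15 = 810*15 = 12150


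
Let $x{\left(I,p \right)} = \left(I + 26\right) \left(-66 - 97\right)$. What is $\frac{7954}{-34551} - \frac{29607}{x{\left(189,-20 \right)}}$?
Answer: $\frac{744203527}{1210839795} \approx 0.61462$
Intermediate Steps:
$x{\left(I,p \right)} = -4238 - 163 I$ ($x{\left(I,p \right)} = \left(26 + I\right) \left(-163\right) = -4238 - 163 I$)
$\frac{7954}{-34551} - \frac{29607}{x{\left(189,-20 \right)}} = \frac{7954}{-34551} - \frac{29607}{-4238 - 30807} = 7954 \left(- \frac{1}{34551}\right) - \frac{29607}{-4238 - 30807} = - \frac{7954}{34551} - \frac{29607}{-35045} = - \frac{7954}{34551} - - \frac{29607}{35045} = - \frac{7954}{34551} + \frac{29607}{35045} = \frac{744203527}{1210839795}$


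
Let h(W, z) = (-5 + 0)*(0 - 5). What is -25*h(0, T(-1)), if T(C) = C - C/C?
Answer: -625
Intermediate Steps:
T(C) = -1 + C (T(C) = C - 1*1 = C - 1 = -1 + C)
h(W, z) = 25 (h(W, z) = -5*(-5) = 25)
-25*h(0, T(-1)) = -25*25 = -625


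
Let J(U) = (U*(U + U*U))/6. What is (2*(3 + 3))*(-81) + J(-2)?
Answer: -2918/3 ≈ -972.67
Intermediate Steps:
J(U) = U*(U + U²)/6 (J(U) = (U*(U + U²))*(⅙) = U*(U + U²)/6)
(2*(3 + 3))*(-81) + J(-2) = (2*(3 + 3))*(-81) + (⅙)*(-2)²*(1 - 2) = (2*6)*(-81) + (⅙)*4*(-1) = 12*(-81) - ⅔ = -972 - ⅔ = -2918/3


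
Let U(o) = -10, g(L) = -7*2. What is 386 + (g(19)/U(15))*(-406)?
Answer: -912/5 ≈ -182.40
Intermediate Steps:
g(L) = -14
386 + (g(19)/U(15))*(-406) = 386 - 14/(-10)*(-406) = 386 - 14*(-⅒)*(-406) = 386 + (7/5)*(-406) = 386 - 2842/5 = -912/5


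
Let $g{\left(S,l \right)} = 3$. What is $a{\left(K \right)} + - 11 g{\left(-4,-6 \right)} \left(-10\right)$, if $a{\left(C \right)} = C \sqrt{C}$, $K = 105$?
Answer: $330 + 105 \sqrt{105} \approx 1405.9$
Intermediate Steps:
$a{\left(C \right)} = C^{\frac{3}{2}}$
$a{\left(K \right)} + - 11 g{\left(-4,-6 \right)} \left(-10\right) = 105^{\frac{3}{2}} + \left(-11\right) 3 \left(-10\right) = 105 \sqrt{105} - -330 = 105 \sqrt{105} + 330 = 330 + 105 \sqrt{105}$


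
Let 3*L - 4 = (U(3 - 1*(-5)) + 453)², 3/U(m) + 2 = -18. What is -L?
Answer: -82030849/1200 ≈ -68359.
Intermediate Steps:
U(m) = -3/20 (U(m) = 3/(-2 - 18) = 3/(-20) = 3*(-1/20) = -3/20)
L = 82030849/1200 (L = 4/3 + (-3/20 + 453)²/3 = 4/3 + (9057/20)²/3 = 4/3 + (⅓)*(82029249/400) = 4/3 + 27343083/400 = 82030849/1200 ≈ 68359.)
-L = -1*82030849/1200 = -82030849/1200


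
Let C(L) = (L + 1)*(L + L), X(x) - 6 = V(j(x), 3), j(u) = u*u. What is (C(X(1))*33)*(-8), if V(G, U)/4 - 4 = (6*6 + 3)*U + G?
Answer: -129111840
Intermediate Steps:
j(u) = u²
V(G, U) = 16 + 4*G + 156*U (V(G, U) = 16 + 4*((6*6 + 3)*U + G) = 16 + 4*((36 + 3)*U + G) = 16 + 4*(39*U + G) = 16 + 4*(G + 39*U) = 16 + (4*G + 156*U) = 16 + 4*G + 156*U)
X(x) = 490 + 4*x² (X(x) = 6 + (16 + 4*x² + 156*3) = 6 + (16 + 4*x² + 468) = 6 + (484 + 4*x²) = 490 + 4*x²)
C(L) = 2*L*(1 + L) (C(L) = (1 + L)*(2*L) = 2*L*(1 + L))
(C(X(1))*33)*(-8) = ((2*(490 + 4*1²)*(1 + (490 + 4*1²)))*33)*(-8) = ((2*(490 + 4*1)*(1 + (490 + 4*1)))*33)*(-8) = ((2*(490 + 4)*(1 + (490 + 4)))*33)*(-8) = ((2*494*(1 + 494))*33)*(-8) = ((2*494*495)*33)*(-8) = (489060*33)*(-8) = 16138980*(-8) = -129111840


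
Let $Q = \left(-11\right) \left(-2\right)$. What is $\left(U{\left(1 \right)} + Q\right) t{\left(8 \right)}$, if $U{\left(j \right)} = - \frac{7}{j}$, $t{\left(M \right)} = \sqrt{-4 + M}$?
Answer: $30$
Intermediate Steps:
$Q = 22$
$\left(U{\left(1 \right)} + Q\right) t{\left(8 \right)} = \left(- \frac{7}{1} + 22\right) \sqrt{-4 + 8} = \left(\left(-7\right) 1 + 22\right) \sqrt{4} = \left(-7 + 22\right) 2 = 15 \cdot 2 = 30$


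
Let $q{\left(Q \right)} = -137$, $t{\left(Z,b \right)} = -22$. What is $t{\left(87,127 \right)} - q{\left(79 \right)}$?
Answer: $115$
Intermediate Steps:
$t{\left(87,127 \right)} - q{\left(79 \right)} = -22 - -137 = -22 + 137 = 115$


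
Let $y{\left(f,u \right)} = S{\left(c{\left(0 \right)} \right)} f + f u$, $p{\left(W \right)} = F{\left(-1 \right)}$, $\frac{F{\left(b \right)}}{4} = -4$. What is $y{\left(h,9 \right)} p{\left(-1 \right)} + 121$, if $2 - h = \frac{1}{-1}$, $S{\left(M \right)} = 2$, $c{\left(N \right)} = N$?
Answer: $-407$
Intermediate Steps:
$F{\left(b \right)} = -16$ ($F{\left(b \right)} = 4 \left(-4\right) = -16$)
$p{\left(W \right)} = -16$
$h = 3$ ($h = 2 - \frac{1}{-1} = 2 - -1 = 2 + 1 = 3$)
$y{\left(f,u \right)} = 2 f + f u$
$y{\left(h,9 \right)} p{\left(-1 \right)} + 121 = 3 \left(2 + 9\right) \left(-16\right) + 121 = 3 \cdot 11 \left(-16\right) + 121 = 33 \left(-16\right) + 121 = -528 + 121 = -407$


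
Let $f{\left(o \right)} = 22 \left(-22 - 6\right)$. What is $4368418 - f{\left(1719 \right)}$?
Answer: $4369034$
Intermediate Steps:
$f{\left(o \right)} = -616$ ($f{\left(o \right)} = 22 \left(-28\right) = -616$)
$4368418 - f{\left(1719 \right)} = 4368418 - -616 = 4368418 + 616 = 4369034$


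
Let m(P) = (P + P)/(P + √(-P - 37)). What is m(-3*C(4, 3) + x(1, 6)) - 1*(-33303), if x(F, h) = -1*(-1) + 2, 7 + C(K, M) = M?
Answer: 9225381/277 - 60*I*√13/277 ≈ 33305.0 - 0.78099*I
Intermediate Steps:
C(K, M) = -7 + M
x(F, h) = 3 (x(F, h) = 1 + 2 = 3)
m(P) = 2*P/(P + √(-37 - P)) (m(P) = (2*P)/(P + √(-37 - P)) = 2*P/(P + √(-37 - P)))
m(-3*C(4, 3) + x(1, 6)) - 1*(-33303) = 2*(-3*(-7 + 3) + 3)/((-3*(-7 + 3) + 3) + √(-37 - (-3*(-7 + 3) + 3))) - 1*(-33303) = 2*(-3*(-4) + 3)/((-3*(-4) + 3) + √(-37 - (-3*(-4) + 3))) + 33303 = 2*(12 + 3)/((12 + 3) + √(-37 - (12 + 3))) + 33303 = 2*15/(15 + √(-37 - 1*15)) + 33303 = 2*15/(15 + √(-37 - 15)) + 33303 = 2*15/(15 + √(-52)) + 33303 = 2*15/(15 + 2*I*√13) + 33303 = 30/(15 + 2*I*√13) + 33303 = 33303 + 30/(15 + 2*I*√13)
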